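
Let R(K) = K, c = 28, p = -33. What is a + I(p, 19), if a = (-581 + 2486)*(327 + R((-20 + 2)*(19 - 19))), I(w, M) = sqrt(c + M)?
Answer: 622935 + sqrt(47) ≈ 6.2294e+5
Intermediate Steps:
I(w, M) = sqrt(28 + M)
a = 622935 (a = (-581 + 2486)*(327 + (-20 + 2)*(19 - 19)) = 1905*(327 - 18*0) = 1905*(327 + 0) = 1905*327 = 622935)
a + I(p, 19) = 622935 + sqrt(28 + 19) = 622935 + sqrt(47)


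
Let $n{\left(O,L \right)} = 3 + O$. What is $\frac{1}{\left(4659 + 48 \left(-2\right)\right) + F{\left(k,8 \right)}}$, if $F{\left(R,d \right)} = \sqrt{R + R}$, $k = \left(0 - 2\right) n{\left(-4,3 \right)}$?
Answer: $\frac{1}{4565} \approx 0.00021906$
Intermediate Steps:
$k = 2$ ($k = \left(0 - 2\right) \left(3 - 4\right) = \left(-2\right) \left(-1\right) = 2$)
$F{\left(R,d \right)} = \sqrt{2} \sqrt{R}$ ($F{\left(R,d \right)} = \sqrt{2 R} = \sqrt{2} \sqrt{R}$)
$\frac{1}{\left(4659 + 48 \left(-2\right)\right) + F{\left(k,8 \right)}} = \frac{1}{\left(4659 + 48 \left(-2\right)\right) + \sqrt{2} \sqrt{2}} = \frac{1}{\left(4659 - 96\right) + 2} = \frac{1}{4563 + 2} = \frac{1}{4565}$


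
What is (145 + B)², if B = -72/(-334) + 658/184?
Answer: 5225956021225/236052496 ≈ 22139.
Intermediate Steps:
B = 58255/15364 (B = -72*(-1/334) + 658*(1/184) = 36/167 + 329/92 = 58255/15364 ≈ 3.7917)
(145 + B)² = (145 + 58255/15364)² = (2286035/15364)² = 5225956021225/236052496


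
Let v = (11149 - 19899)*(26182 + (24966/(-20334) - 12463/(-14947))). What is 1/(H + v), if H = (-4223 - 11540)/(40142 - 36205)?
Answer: -199430242871/45687286207300069729 ≈ -4.3651e-9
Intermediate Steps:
H = -15763/3937 ≈ -4.0038
v = -11604593703027500/50655383 (v = -8750*(26182 + (24966*(-1/20334) - 12463*(-1/14947))) = -8750*(26182 + (-4161/3389 + 12463/14947)) = -8750*(26182 - 19957360/50655383) = -8750*1326239280346/50655383 = -11604593703027500/50655383 ≈ -2.2909e+8)
1/(H + v) = 1/(-15763/3937 - 11604593703027500/50655383) = 1/(-45687286207300069729/199430242871) = -199430242871/45687286207300069729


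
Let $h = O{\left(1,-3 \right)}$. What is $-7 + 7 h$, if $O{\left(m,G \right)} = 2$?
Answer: $7$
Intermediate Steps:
$h = 2$
$-7 + 7 h = -7 + 7 \cdot 2 = -7 + 14 = 7$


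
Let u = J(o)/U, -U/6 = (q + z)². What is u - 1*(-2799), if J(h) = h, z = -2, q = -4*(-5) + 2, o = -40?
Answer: 167941/60 ≈ 2799.0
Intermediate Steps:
q = 22 (q = 20 + 2 = 22)
U = -2400 (U = -6*(22 - 2)² = -6*20² = -6*400 = -2400)
u = 1/60 (u = -40/(-2400) = -40*(-1/2400) = 1/60 ≈ 0.016667)
u - 1*(-2799) = 1/60 - 1*(-2799) = 1/60 + 2799 = 167941/60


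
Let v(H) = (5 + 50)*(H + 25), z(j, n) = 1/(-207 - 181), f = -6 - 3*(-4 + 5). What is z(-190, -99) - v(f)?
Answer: -341441/388 ≈ -880.00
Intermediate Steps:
f = -9 (f = -6 - 3*1 = -6 - 3 = -9)
z(j, n) = -1/388 (z(j, n) = 1/(-388) = -1/388)
v(H) = 1375 + 55*H (v(H) = 55*(25 + H) = 1375 + 55*H)
z(-190, -99) - v(f) = -1/388 - (1375 + 55*(-9)) = -1/388 - (1375 - 495) = -1/388 - 1*880 = -1/388 - 880 = -341441/388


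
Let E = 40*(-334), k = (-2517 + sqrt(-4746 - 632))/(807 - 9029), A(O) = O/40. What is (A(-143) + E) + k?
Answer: -2197455933/164440 - I*sqrt(5378)/8222 ≈ -13363.0 - 0.0089193*I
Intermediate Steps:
A(O) = O/40 (A(O) = O*(1/40) = O/40)
k = 2517/8222 - I*sqrt(5378)/8222 (k = (-2517 + sqrt(-5378))/(-8222) = (-2517 + I*sqrt(5378))*(-1/8222) = 2517/8222 - I*sqrt(5378)/8222 ≈ 0.30613 - 0.0089193*I)
E = -13360
(A(-143) + E) + k = ((1/40)*(-143) - 13360) + (2517/8222 - I*sqrt(5378)/8222) = (-143/40 - 13360) + (2517/8222 - I*sqrt(5378)/8222) = -534543/40 + (2517/8222 - I*sqrt(5378)/8222) = -2197455933/164440 - I*sqrt(5378)/8222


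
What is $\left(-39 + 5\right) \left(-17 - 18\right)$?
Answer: $1190$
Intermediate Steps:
$\left(-39 + 5\right) \left(-17 - 18\right) = - 34 \left(-17 - 18\right) = \left(-34\right) \left(-35\right) = 1190$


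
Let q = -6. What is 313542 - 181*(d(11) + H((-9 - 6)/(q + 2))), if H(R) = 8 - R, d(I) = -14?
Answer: 1261227/4 ≈ 3.1531e+5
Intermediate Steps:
313542 - 181*(d(11) + H((-9 - 6)/(q + 2))) = 313542 - 181*(-14 + (8 - (-9 - 6)/(-6 + 2))) = 313542 - 181*(-14 + (8 - (-15)/(-4))) = 313542 - 181*(-14 + (8 - (-15)*(-1)/4)) = 313542 - 181*(-14 + (8 - 1*15/4)) = 313542 - 181*(-14 + (8 - 15/4)) = 313542 - 181*(-14 + 17/4) = 313542 - 181*(-39)/4 = 313542 - 1*(-7059/4) = 313542 + 7059/4 = 1261227/4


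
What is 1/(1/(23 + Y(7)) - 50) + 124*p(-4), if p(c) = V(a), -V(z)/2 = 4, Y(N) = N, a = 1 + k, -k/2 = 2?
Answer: -1487038/1499 ≈ -992.02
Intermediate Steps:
k = -4 (k = -2*2 = -4)
a = -3 (a = 1 - 4 = -3)
V(z) = -8 (V(z) = -2*4 = -8)
p(c) = -8
1/(1/(23 + Y(7)) - 50) + 124*p(-4) = 1/(1/(23 + 7) - 50) + 124*(-8) = 1/(1/30 - 50) - 992 = 1/(-1499/30) - 992 = -30/1499 - 992 = -1487038/1499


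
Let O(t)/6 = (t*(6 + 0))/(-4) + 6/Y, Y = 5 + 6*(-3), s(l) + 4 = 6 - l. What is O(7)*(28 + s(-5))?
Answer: -29925/13 ≈ -2301.9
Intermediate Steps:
s(l) = 2 - l (s(l) = -4 + (6 - l) = 2 - l)
Y = -13 (Y = 5 - 18 = -13)
O(t) = -36/13 - 9*t (O(t) = 6*((t*(6 + 0))/(-4) + 6/(-13)) = 6*((t*6)*(-¼) + 6*(-1/13)) = 6*((6*t)*(-¼) - 6/13) = 6*(-3*t/2 - 6/13) = 6*(-6/13 - 3*t/2) = -36/13 - 9*t)
O(7)*(28 + s(-5)) = (-36/13 - 9*7)*(28 + (2 - 1*(-5))) = (-36/13 - 63)*(28 + (2 + 5)) = -855*(28 + 7)/13 = -855/13*35 = -29925/13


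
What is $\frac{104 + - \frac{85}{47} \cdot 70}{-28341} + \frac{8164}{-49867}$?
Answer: $- \frac{25583238}{157031183} \approx -0.16292$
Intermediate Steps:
$\frac{104 + - \frac{85}{47} \cdot 70}{-28341} + \frac{8164}{-49867} = \left(104 + \left(-85\right) \frac{1}{47} \cdot 70\right) \left(- \frac{1}{28341}\right) + 8164 \left(- \frac{1}{49867}\right) = \left(104 - \frac{5950}{47}\right) \left(- \frac{1}{28341}\right) - \frac{8164}{49867} = \left(- \frac{1062}{47}\right) \left(- \frac{1}{28341}\right) - \frac{8164}{49867} = \frac{118}{148003} - \frac{8164}{49867} = - \frac{25583238}{157031183}$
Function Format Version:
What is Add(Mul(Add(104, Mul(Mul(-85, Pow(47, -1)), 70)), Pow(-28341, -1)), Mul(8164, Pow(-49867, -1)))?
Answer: Rational(-25583238, 157031183) ≈ -0.16292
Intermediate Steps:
Add(Mul(Add(104, Mul(Mul(-85, Pow(47, -1)), 70)), Pow(-28341, -1)), Mul(8164, Pow(-49867, -1))) = Add(Mul(Add(104, Mul(Mul(-85, Rational(1, 47)), 70)), Rational(-1, 28341)), Mul(8164, Rational(-1, 49867))) = Add(Mul(Add(104, Mul(Rational(-85, 47), 70)), Rational(-1, 28341)), Rational(-8164, 49867)) = Add(Mul(Add(104, Rational(-5950, 47)), Rational(-1, 28341)), Rational(-8164, 49867)) = Add(Mul(Rational(-1062, 47), Rational(-1, 28341)), Rational(-8164, 49867)) = Add(Rational(118, 148003), Rational(-8164, 49867)) = Rational(-25583238, 157031183)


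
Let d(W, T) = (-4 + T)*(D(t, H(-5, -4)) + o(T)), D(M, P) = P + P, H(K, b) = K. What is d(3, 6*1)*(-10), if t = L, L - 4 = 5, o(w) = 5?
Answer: 100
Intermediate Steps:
L = 9 (L = 4 + 5 = 9)
t = 9
D(M, P) = 2*P
d(W, T) = 20 - 5*T (d(W, T) = (-4 + T)*(2*(-5) + 5) = (-4 + T)*(-10 + 5) = (-4 + T)*(-5) = 20 - 5*T)
d(3, 6*1)*(-10) = (20 - 30)*(-10) = -10*(-10) = 100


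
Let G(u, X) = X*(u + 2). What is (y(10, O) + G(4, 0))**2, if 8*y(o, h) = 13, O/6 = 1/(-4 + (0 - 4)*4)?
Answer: 169/64 ≈ 2.6406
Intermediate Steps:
G(u, X) = X*(2 + u)
O = -3/10 (O = 6/(-4 + (0 - 4)*4) = 6/(-4 - 4*4) = 6/(-4 - 16) = 6/(-20) = 6*(-1/20) = -3/10 ≈ -0.30000)
y(o, h) = 13/8 (y(o, h) = (1/8)*13 = 13/8)
(y(10, O) + G(4, 0))**2 = (13/8 + 0*(2 + 4))**2 = (13/8 + 0*6)**2 = (13/8 + 0)**2 = (13/8)**2 = 169/64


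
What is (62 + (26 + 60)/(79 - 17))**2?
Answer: 3861225/961 ≈ 4017.9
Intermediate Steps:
(62 + (26 + 60)/(79 - 17))**2 = (62 + 86/62)**2 = (62 + 86*(1/62))**2 = (62 + 43/31)**2 = (1965/31)**2 = 3861225/961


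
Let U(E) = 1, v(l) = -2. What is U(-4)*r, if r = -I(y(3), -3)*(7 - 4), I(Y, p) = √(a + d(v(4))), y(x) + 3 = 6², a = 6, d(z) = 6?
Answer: -6*√3 ≈ -10.392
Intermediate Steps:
y(x) = 33 (y(x) = -3 + 6² = -3 + 36 = 33)
I(Y, p) = 2*√3 (I(Y, p) = √(6 + 6) = √12 = 2*√3)
r = -6*√3 (r = -2*√3*(7 - 4) = -2*√3*3 = -6*√3 ≈ -10.392)
U(-4)*r = 1*(-6*√3) = -6*√3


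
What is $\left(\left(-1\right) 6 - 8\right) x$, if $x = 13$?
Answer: $-182$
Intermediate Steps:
$\left(\left(-1\right) 6 - 8\right) x = \left(\left(-1\right) 6 - 8\right) 13 = \left(-6 - 8\right) 13 = \left(-14\right) 13 = -182$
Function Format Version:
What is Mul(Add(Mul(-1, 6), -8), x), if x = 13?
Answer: -182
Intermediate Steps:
Mul(Add(Mul(-1, 6), -8), x) = Mul(Add(Mul(-1, 6), -8), 13) = Mul(Add(-6, -8), 13) = Mul(-14, 13) = -182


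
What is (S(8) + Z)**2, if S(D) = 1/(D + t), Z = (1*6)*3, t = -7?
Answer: 361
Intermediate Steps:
Z = 18 (Z = 6*3 = 18)
S(D) = 1/(-7 + D) (S(D) = 1/(D - 7) = 1/(-7 + D))
(S(8) + Z)**2 = (1/(-7 + 8) + 18)**2 = (1/1 + 18)**2 = (1 + 18)**2 = 19**2 = 361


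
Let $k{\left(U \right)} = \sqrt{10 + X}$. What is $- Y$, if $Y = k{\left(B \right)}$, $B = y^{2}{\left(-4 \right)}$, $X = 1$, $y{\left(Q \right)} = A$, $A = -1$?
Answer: $- \sqrt{11} \approx -3.3166$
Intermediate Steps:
$y{\left(Q \right)} = -1$
$B = 1$ ($B = \left(-1\right)^{2} = 1$)
$k{\left(U \right)} = \sqrt{11}$ ($k{\left(U \right)} = \sqrt{10 + 1} = \sqrt{11}$)
$Y = \sqrt{11} \approx 3.3166$
$- Y = - \sqrt{11}$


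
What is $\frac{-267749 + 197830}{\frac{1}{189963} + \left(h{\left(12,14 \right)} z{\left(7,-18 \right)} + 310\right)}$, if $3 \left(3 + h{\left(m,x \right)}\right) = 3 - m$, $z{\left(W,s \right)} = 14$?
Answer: $- \frac{13282022997}{42931639} \approx -309.38$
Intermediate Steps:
$h{\left(m,x \right)} = -2 - \frac{m}{3}$ ($h{\left(m,x \right)} = -3 + \frac{3 - m}{3} = -3 - \left(-1 + \frac{m}{3}\right) = -2 - \frac{m}{3}$)
$\frac{-267749 + 197830}{\frac{1}{189963} + \left(h{\left(12,14 \right)} z{\left(7,-18 \right)} + 310\right)} = \frac{-267749 + 197830}{\frac{1}{189963} + \left(\left(-2 - 4\right) 14 + 310\right)} = - \frac{69919}{\frac{1}{189963} + \left(\left(-2 - 4\right) 14 + 310\right)} = - \frac{69919}{\frac{1}{189963} + \left(\left(-6\right) 14 + 310\right)} = - \frac{69919}{\frac{1}{189963} + \left(-84 + 310\right)} = - \frac{69919}{\frac{1}{189963} + 226} = - \frac{69919}{\frac{42931639}{189963}} = \left(-69919\right) \frac{189963}{42931639} = - \frac{13282022997}{42931639}$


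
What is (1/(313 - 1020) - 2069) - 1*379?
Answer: -1730737/707 ≈ -2448.0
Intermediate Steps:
(1/(313 - 1020) - 2069) - 1*379 = (1/(-707) - 2069) - 379 = (-1/707 - 2069) - 379 = -1462784/707 - 379 = -1730737/707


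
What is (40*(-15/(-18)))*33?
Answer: 1100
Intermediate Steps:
(40*(-15/(-18)))*33 = (40*(-15*(-1/18)))*33 = (40*(⅚))*33 = (100/3)*33 = 1100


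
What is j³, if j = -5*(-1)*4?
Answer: 8000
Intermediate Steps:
j = 20 (j = 5*4 = 20)
j³ = 20³ = 8000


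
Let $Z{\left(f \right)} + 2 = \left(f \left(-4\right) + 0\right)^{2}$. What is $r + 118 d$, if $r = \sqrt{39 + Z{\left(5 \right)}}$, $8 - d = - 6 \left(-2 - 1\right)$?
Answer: $-1180 + \sqrt{437} \approx -1159.1$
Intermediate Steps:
$Z{\left(f \right)} = -2 + 16 f^{2}$ ($Z{\left(f \right)} = -2 + \left(f \left(-4\right) + 0\right)^{2} = -2 + \left(- 4 f + 0\right)^{2} = -2 + \left(- 4 f\right)^{2} = -2 + 16 f^{2}$)
$d = -10$ ($d = 8 - - 6 \left(-2 - 1\right) = 8 - \left(-6\right) \left(-3\right) = 8 - 18 = -10$)
$r = \sqrt{437}$ ($r = \sqrt{39 - \left(2 - 16 \cdot 5^{2}\right)} = \sqrt{39 + \left(-2 + 16 \cdot 25\right)} = \sqrt{39 + \left(-2 + 400\right)} = \sqrt{39 + 398} = \sqrt{437} \approx 20.905$)
$r + 118 d = \sqrt{437} + 118 \left(-10\right) = \sqrt{437} - 1180 = -1180 + \sqrt{437}$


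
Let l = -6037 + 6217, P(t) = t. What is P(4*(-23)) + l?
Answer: 88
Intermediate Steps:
l = 180
P(4*(-23)) + l = 4*(-23) + 180 = -92 + 180 = 88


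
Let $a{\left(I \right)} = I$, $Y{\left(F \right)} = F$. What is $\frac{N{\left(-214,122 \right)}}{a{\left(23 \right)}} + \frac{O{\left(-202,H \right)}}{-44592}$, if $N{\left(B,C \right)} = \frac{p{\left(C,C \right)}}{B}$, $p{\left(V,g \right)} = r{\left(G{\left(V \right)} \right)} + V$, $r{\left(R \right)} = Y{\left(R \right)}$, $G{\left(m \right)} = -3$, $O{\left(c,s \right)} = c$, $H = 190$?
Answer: $- \frac{1078051}{54870456} \approx -0.019647$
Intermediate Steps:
$r{\left(R \right)} = R$
$p{\left(V,g \right)} = -3 + V$
$N{\left(B,C \right)} = \frac{-3 + C}{B}$
$\frac{N{\left(-214,122 \right)}}{a{\left(23 \right)}} + \frac{O{\left(-202,H \right)}}{-44592} = \frac{\frac{1}{-214} \left(-3 + 122\right)}{23} - \frac{202}{-44592} = \left(- \frac{1}{214}\right) 119 \cdot \frac{1}{23} - - \frac{101}{22296} = \left(- \frac{119}{214}\right) \frac{1}{23} + \frac{101}{22296} = - \frac{119}{4922} + \frac{101}{22296} = - \frac{1078051}{54870456}$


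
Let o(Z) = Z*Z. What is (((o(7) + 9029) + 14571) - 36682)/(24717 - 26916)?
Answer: 13033/2199 ≈ 5.9268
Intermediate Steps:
o(Z) = Z**2
(((o(7) + 9029) + 14571) - 36682)/(24717 - 26916) = (((7**2 + 9029) + 14571) - 36682)/(24717 - 26916) = (((49 + 9029) + 14571) - 36682)/(-2199) = ((9078 + 14571) - 36682)*(-1/2199) = (23649 - 36682)*(-1/2199) = -13033*(-1/2199) = 13033/2199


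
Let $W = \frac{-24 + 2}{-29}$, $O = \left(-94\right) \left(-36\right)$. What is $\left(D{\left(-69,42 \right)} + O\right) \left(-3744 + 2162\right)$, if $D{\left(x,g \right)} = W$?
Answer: $- \frac{155285956}{29} \approx -5.3547 \cdot 10^{6}$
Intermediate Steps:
$O = 3384$
$W = \frac{22}{29}$ ($W = \left(-22\right) \left(- \frac{1}{29}\right) = \frac{22}{29} \approx 0.75862$)
$D{\left(x,g \right)} = \frac{22}{29}$
$\left(D{\left(-69,42 \right)} + O\right) \left(-3744 + 2162\right) = \left(\frac{22}{29} + 3384\right) \left(-3744 + 2162\right) = \frac{98158}{29} \left(-1582\right) = - \frac{155285956}{29}$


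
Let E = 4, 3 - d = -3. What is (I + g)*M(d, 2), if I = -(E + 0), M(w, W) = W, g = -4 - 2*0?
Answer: -16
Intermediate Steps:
d = 6 (d = 3 - 1*(-3) = 3 + 3 = 6)
g = -4 (g = -4 + 0 = -4)
I = -4 (I = -(4 + 0) = -1*4 = -4)
(I + g)*M(d, 2) = (-4 - 4)*2 = -8*2 = -16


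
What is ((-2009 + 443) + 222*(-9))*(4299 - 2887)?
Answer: -5032368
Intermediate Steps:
((-2009 + 443) + 222*(-9))*(4299 - 2887) = (-1566 - 1998)*1412 = -3564*1412 = -5032368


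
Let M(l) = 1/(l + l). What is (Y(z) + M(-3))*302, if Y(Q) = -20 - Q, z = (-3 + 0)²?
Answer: -26425/3 ≈ -8808.3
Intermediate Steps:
z = 9 (z = (-3)² = 9)
M(l) = 1/(2*l)
(Y(z) + M(-3))*302 = ((-20 - 1*9) + (½)/(-3))*302 = ((-20 - 9) + (½)*(-⅓))*302 = (-29 - ⅙)*302 = -175/6*302 = -26425/3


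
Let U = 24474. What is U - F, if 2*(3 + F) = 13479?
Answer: 35475/2 ≈ 17738.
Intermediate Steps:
F = 13473/2 (F = -3 + (1/2)*13479 = -3 + 13479/2 = 13473/2 ≈ 6736.5)
U - F = 24474 - 1*13473/2 = 24474 - 13473/2 = 35475/2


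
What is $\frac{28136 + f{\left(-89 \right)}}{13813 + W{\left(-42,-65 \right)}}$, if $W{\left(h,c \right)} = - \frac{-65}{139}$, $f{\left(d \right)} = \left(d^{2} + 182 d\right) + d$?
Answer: $\frac{458005}{320012} \approx 1.4312$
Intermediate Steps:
$f{\left(d \right)} = d^{2} + 183 d$
$W{\left(h,c \right)} = \frac{65}{139}$ ($W{\left(h,c \right)} = - \frac{-65}{139} = \left(-1\right) \left(- \frac{65}{139}\right) = \frac{65}{139}$)
$\frac{28136 + f{\left(-89 \right)}}{13813 + W{\left(-42,-65 \right)}} = \frac{28136 - 89 \left(183 - 89\right)}{13813 + \frac{65}{139}} = \frac{28136 - 8366}{\frac{1920072}{139}} = \left(28136 - 8366\right) \frac{139}{1920072} = 19770 \cdot \frac{139}{1920072} = \frac{458005}{320012}$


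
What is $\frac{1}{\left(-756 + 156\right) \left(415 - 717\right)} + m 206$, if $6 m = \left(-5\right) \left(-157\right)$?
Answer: $\frac{1627880667}{60400} \approx 26952.0$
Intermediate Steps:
$m = \frac{785}{6}$ ($m = \frac{\left(-5\right) \left(-157\right)}{6} = \frac{1}{6} \cdot 785 = \frac{785}{6} \approx 130.83$)
$\frac{1}{\left(-756 + 156\right) \left(415 - 717\right)} + m 206 = \frac{1}{\left(-756 + 156\right) \left(415 - 717\right)} + \frac{785}{6} \cdot 206 = \frac{1}{\left(-600\right) \left(-302\right)} + \frac{80855}{3} = \frac{1}{181200} + \frac{80855}{3} = \frac{1627880667}{60400}$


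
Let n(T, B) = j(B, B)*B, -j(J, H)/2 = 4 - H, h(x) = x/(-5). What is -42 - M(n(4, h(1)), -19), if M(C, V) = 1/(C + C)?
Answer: -3553/84 ≈ -42.298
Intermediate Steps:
h(x) = -x/5 (h(x) = x*(-1/5) = -x/5)
j(J, H) = -8 + 2*H (j(J, H) = -2*(4 - H) = -8 + 2*H)
n(T, B) = B*(-8 + 2*B) (n(T, B) = (-8 + 2*B)*B = B*(-8 + 2*B))
M(C, V) = 1/(2*C)
-42 - M(n(4, h(1)), -19) = -42 - 1/(2*(2*(-1/5*1)*(-4 - 1/5*1))) = -42 - 1/(2*(2*(-1/5)*(-4 - 1/5))) = -42 - 1/(2*(2*(-1/5)*(-21/5))) = -42 - 1/(2*42/25) = -42 - 25/(2*42) = -42 - 1*25/84 = -42 - 25/84 = -3553/84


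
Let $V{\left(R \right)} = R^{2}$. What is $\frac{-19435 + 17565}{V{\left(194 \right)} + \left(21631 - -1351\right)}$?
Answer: $- \frac{935}{30309} \approx -0.030849$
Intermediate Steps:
$\frac{-19435 + 17565}{V{\left(194 \right)} + \left(21631 - -1351\right)} = \frac{-19435 + 17565}{194^{2} + \left(21631 - -1351\right)} = - \frac{1870}{37636 + \left(21631 + 1351\right)} = - \frac{1870}{37636 + 22982} = - \frac{1870}{60618} = \left(-1870\right) \frac{1}{60618} = - \frac{935}{30309}$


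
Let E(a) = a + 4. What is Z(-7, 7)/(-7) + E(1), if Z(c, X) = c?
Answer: 6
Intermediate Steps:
E(a) = 4 + a
Z(-7, 7)/(-7) + E(1) = -7/(-7) + (4 + 1) = -7*(-⅐) + 5 = 1 + 5 = 6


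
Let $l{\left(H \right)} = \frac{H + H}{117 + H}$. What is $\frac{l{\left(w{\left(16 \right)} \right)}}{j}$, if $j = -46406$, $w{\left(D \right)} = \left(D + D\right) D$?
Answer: $- \frac{512}{14594687} \approx -3.5081 \cdot 10^{-5}$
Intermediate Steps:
$w{\left(D \right)} = 2 D^{2}$ ($w{\left(D \right)} = 2 D D = 2 D^{2}$)
$l{\left(H \right)} = \frac{2 H}{117 + H}$
$\frac{l{\left(w{\left(16 \right)} \right)}}{j} = \frac{2 \cdot 2 \cdot 16^{2} \frac{1}{117 + 2 \cdot 16^{2}}}{-46406} = \frac{2 \cdot 2 \cdot 256}{117 + 2 \cdot 256} \left(- \frac{1}{46406}\right) = 2 \cdot 512 \frac{1}{117 + 512} \left(- \frac{1}{46406}\right) = 2 \cdot 512 \cdot \frac{1}{629} \left(- \frac{1}{46406}\right) = \frac{1024}{629} \left(- \frac{1}{46406}\right) = - \frac{512}{14594687}$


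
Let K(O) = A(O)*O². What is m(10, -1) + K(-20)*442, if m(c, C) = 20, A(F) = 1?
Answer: 176820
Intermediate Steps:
K(O) = O² (K(O) = 1*O² = O²)
m(10, -1) + K(-20)*442 = 20 + (-20)²*442 = 20 + 400*442 = 20 + 176800 = 176820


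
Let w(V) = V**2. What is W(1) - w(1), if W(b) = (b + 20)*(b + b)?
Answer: 41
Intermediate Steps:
W(b) = 2*b*(20 + b) (W(b) = (20 + b)*(2*b) = 2*b*(20 + b))
W(1) - w(1) = 2*1*(20 + 1) - 1*1**2 = 2*1*21 - 1*1 = 42 - 1 = 41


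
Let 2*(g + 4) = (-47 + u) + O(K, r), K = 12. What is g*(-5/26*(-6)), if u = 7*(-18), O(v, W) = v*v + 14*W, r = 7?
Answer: 915/26 ≈ 35.192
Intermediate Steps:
O(v, W) = v² + 14*W
u = -126
g = 61/2 (g = -4 + ((-47 - 126) + (12² + 14*7))/2 = -4 + (-173 + (144 + 98))/2 = -4 + (-173 + 242)/2 = -4 + (½)*69 = -4 + 69/2 = 61/2 ≈ 30.500)
g*(-5/26*(-6)) = 61*(-5/26*(-6))/2 = (61/2)*(15/13) = 915/26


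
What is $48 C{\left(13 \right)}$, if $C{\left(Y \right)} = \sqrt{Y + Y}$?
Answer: $48 \sqrt{26} \approx 244.75$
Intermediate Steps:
$C{\left(Y \right)} = \sqrt{2} \sqrt{Y}$ ($C{\left(Y \right)} = \sqrt{2 Y} = \sqrt{2} \sqrt{Y}$)
$48 C{\left(13 \right)} = 48 \sqrt{2} \sqrt{13} = 48 \sqrt{26}$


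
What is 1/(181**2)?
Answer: 1/32761 ≈ 3.0524e-5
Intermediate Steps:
1/(181**2) = 1/32761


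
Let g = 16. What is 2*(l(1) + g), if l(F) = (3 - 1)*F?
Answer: 36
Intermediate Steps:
l(F) = 2*F
2*(l(1) + g) = 2*(2*1 + 16) = 2*(2 + 16) = 2*18 = 36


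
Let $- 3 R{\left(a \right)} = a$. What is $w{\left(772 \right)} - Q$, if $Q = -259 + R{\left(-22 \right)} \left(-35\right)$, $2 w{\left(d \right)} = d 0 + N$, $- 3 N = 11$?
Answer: $\frac{3083}{6} \approx 513.83$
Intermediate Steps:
$N = - \frac{11}{3}$ ($N = \left(- \frac{1}{3}\right) 11 = - \frac{11}{3} \approx -3.6667$)
$w{\left(d \right)} = - \frac{11}{6}$ ($w{\left(d \right)} = \frac{d 0 - \frac{11}{3}}{2} = \frac{0 - \frac{11}{3}}{2} = \frac{1}{2} \left(- \frac{11}{3}\right) = - \frac{11}{6}$)
$R{\left(a \right)} = - \frac{a}{3}$
$Q = - \frac{1547}{3}$ ($Q = -259 + \left(- \frac{1}{3}\right) \left(-22\right) \left(-35\right) = -259 + \frac{22}{3} \left(-35\right) = -259 - \frac{770}{3} = - \frac{1547}{3} \approx -515.67$)
$w{\left(772 \right)} - Q = - \frac{11}{6} - - \frac{1547}{3} = - \frac{11}{6} + \frac{1547}{3} = \frac{3083}{6}$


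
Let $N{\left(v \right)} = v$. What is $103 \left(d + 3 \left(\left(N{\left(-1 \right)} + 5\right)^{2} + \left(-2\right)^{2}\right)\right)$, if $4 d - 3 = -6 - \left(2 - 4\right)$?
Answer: $\frac{24617}{4} \approx 6154.3$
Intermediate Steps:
$d = - \frac{1}{4}$ ($d = \frac{3}{4} + \frac{-6 - \left(2 - 4\right)}{4} = \frac{3}{4} + \frac{-6 - -2}{4} = \frac{3}{4} + \frac{-6 + 2}{4} = \frac{3}{4} + \frac{1}{4} \left(-4\right) = \frac{3}{4} - 1 = - \frac{1}{4} \approx -0.25$)
$103 \left(d + 3 \left(\left(N{\left(-1 \right)} + 5\right)^{2} + \left(-2\right)^{2}\right)\right) = 103 \left(- \frac{1}{4} + 3 \left(\left(-1 + 5\right)^{2} + \left(-2\right)^{2}\right)\right) = 103 \left(- \frac{1}{4} + 3 \left(4^{2} + 4\right)\right) = 103 \left(- \frac{1}{4} + 3 \left(16 + 4\right)\right) = 103 \left(- \frac{1}{4} + 3 \cdot 20\right) = 103 \left(- \frac{1}{4} + 60\right) = 103 \cdot \frac{239}{4} = \frac{24617}{4}$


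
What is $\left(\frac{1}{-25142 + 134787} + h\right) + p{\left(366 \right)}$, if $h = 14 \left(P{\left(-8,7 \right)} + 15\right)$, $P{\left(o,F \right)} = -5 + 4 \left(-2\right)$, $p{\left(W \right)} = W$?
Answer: $\frac{43200131}{109645} \approx 394.0$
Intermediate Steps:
$P{\left(o,F \right)} = -13$ ($P{\left(o,F \right)} = -5 - 8 = -13$)
$h = 28$ ($h = 14 \left(-13 + 15\right) = 14 \cdot 2 = 28$)
$\left(\frac{1}{-25142 + 134787} + h\right) + p{\left(366 \right)} = \left(\frac{1}{-25142 + 134787} + 28\right) + 366 = \left(\frac{1}{109645} + 28\right) + 366 = \frac{3070061}{109645} + 366 = \frac{43200131}{109645}$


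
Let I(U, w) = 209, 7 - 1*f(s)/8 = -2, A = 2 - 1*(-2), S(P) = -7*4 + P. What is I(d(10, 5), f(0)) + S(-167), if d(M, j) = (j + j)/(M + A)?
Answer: 14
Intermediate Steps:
S(P) = -28 + P
A = 4 (A = 2 + 2 = 4)
d(M, j) = 2*j/(4 + M) (d(M, j) = (j + j)/(M + 4) = (2*j)/(4 + M) = 2*j/(4 + M))
f(s) = 72 (f(s) = 56 - 8*(-2) = 56 + 16 = 72)
I(d(10, 5), f(0)) + S(-167) = 209 + (-28 - 167) = 209 - 195 = 14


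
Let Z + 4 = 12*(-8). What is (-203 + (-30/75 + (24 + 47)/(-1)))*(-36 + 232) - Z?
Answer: -268412/5 ≈ -53682.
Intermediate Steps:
Z = -100 (Z = -4 + 12*(-8) = -4 - 96 = -100)
(-203 + (-30/75 + (24 + 47)/(-1)))*(-36 + 232) - Z = (-203 + (-30/75 + (24 + 47)/(-1)))*(-36 + 232) - 1*(-100) = (-203 + (-30*1/75 + 71*(-1)))*196 + 100 = (-203 + (-⅖ - 71))*196 + 100 = (-203 - 357/5)*196 + 100 = -1372/5*196 + 100 = -268912/5 + 100 = -268412/5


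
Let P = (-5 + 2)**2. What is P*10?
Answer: 90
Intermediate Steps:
P = 9 (P = (-3)**2 = 9)
P*10 = 9*10 = 90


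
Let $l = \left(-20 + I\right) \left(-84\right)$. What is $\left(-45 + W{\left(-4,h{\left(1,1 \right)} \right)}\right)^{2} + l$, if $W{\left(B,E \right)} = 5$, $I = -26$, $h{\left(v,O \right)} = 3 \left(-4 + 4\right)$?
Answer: $5464$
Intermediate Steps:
$h{\left(v,O \right)} = 0$ ($h{\left(v,O \right)} = 3 \cdot 0 = 0$)
$l = 3864$ ($l = \left(-20 - 26\right) \left(-84\right) = \left(-46\right) \left(-84\right) = 3864$)
$\left(-45 + W{\left(-4,h{\left(1,1 \right)} \right)}\right)^{2} + l = \left(-45 + 5\right)^{2} + 3864 = \left(-40\right)^{2} + 3864 = 1600 + 3864 = 5464$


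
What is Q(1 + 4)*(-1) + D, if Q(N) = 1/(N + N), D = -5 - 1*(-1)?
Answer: -41/10 ≈ -4.1000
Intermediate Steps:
D = -4 (D = -5 + 1 = -4)
Q(N) = 1/(2*N)
Q(1 + 4)*(-1) + D = (1/(2*(1 + 4)))*(-1) - 4 = ((1/2)/5)*(-1) - 4 = ((1/2)*(1/5))*(-1) - 4 = (1/10)*(-1) - 4 = -1/10 - 4 = -41/10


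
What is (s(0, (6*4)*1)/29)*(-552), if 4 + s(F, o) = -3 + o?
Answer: -9384/29 ≈ -323.59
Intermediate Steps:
s(F, o) = -7 + o (s(F, o) = -4 + (-3 + o) = -7 + o)
(s(0, (6*4)*1)/29)*(-552) = ((-7 + (6*4)*1)/29)*(-552) = ((-7 + 24*1)*(1/29))*(-552) = ((-7 + 24)*(1/29))*(-552) = (17*(1/29))*(-552) = (17/29)*(-552) = -9384/29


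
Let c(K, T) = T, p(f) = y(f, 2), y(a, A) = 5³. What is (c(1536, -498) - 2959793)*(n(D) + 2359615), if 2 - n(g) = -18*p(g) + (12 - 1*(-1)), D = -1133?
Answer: -6991775139514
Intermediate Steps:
y(a, A) = 125
p(f) = 125
n(g) = 2239 (n(g) = 2 - (-18*125 + (12 - 1*(-1))) = 2 - (-2250 + (12 + 1)) = 2 - (-2250 + 13) = 2 - 1*(-2237) = 2 + 2237 = 2239)
(c(1536, -498) - 2959793)*(n(D) + 2359615) = (-498 - 2959793)*(2239 + 2359615) = -2960291*2361854 = -6991775139514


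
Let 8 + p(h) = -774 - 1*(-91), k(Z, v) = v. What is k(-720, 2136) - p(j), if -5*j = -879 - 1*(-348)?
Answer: 2827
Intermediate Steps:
j = 531/5 (j = -(-879 - 1*(-348))/5 = -(-879 + 348)/5 = -⅕*(-531) = 531/5 ≈ 106.20)
p(h) = -691 (p(h) = -8 + (-774 - 1*(-91)) = -8 + (-774 + 91) = -8 - 683 = -691)
k(-720, 2136) - p(j) = 2136 - 1*(-691) = 2136 + 691 = 2827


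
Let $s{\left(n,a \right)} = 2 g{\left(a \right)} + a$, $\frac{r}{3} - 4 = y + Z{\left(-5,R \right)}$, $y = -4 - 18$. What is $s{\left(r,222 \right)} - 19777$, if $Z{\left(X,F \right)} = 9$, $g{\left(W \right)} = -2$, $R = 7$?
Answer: $-19559$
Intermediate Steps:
$y = -22$ ($y = -4 - 18 = -22$)
$r = -27$ ($r = 12 + 3 \left(-22 + 9\right) = 12 + 3 \left(-13\right) = 12 - 39 = -27$)
$s{\left(n,a \right)} = -4 + a$ ($s{\left(n,a \right)} = 2 \left(-2\right) + a = -4 + a$)
$s{\left(r,222 \right)} - 19777 = \left(-4 + 222\right) - 19777 = 218 - 19777 = -19559$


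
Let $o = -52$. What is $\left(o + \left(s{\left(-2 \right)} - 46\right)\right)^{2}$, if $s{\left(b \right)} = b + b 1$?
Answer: $10404$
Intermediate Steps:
$s{\left(b \right)} = 2 b$ ($s{\left(b \right)} = b + b = 2 b$)
$\left(o + \left(s{\left(-2 \right)} - 46\right)\right)^{2} = \left(-52 + \left(2 \left(-2\right) - 46\right)\right)^{2} = \left(-52 - 50\right)^{2} = \left(-102\right)^{2} = 10404$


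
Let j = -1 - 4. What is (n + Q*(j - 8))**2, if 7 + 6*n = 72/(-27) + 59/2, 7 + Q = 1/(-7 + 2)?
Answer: 304258249/32400 ≈ 9390.7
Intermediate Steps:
j = -5
Q = -36/5 (Q = -7 + 1/(-7 + 2) = -7 + 1/(-5) = -7 - 1/5 = -36/5 ≈ -7.2000)
n = 119/36 (n = -7/6 + (72/(-27) + 59/2)/6 = -7/6 + (72*(-1/27) + 59*(1/2))/6 = -7/6 + (-8/3 + 59/2)/6 = -7/6 + (1/6)*(161/6) = -7/6 + 161/36 = 119/36 ≈ 3.3056)
(n + Q*(j - 8))**2 = (119/36 - 36*(-5 - 8)/5)**2 = (119/36 - 36/5*(-13))**2 = (119/36 + 468/5)**2 = (17443/180)**2 = 304258249/32400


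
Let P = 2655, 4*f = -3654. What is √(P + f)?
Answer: 9*√86/2 ≈ 41.731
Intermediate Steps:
f = -1827/2 (f = (¼)*(-3654) = -1827/2 ≈ -913.50)
√(P + f) = √(2655 - 1827/2) = √(3483/2) = 9*√86/2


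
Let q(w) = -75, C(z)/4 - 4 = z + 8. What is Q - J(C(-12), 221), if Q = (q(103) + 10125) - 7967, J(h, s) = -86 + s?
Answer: 1948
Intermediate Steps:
C(z) = 48 + 4*z (C(z) = 16 + 4*(z + 8) = 16 + 4*(8 + z) = 16 + (32 + 4*z) = 48 + 4*z)
Q = 2083 (Q = (-75 + 10125) - 7967 = 10050 - 7967 = 2083)
Q - J(C(-12), 221) = 2083 - (-86 + 221) = 2083 - 1*135 = 2083 - 135 = 1948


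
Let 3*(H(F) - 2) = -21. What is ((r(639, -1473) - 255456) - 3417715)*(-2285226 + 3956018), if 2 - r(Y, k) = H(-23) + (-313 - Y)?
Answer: -6135502431904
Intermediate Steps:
H(F) = -5 (H(F) = 2 + (⅓)*(-21) = 2 - 7 = -5)
r(Y, k) = 320 + Y (r(Y, k) = 2 - (-5 + (-313 - Y)) = 2 - (-318 - Y) = 2 + (318 + Y) = 320 + Y)
((r(639, -1473) - 255456) - 3417715)*(-2285226 + 3956018) = (((320 + 639) - 255456) - 3417715)*(-2285226 + 3956018) = ((959 - 255456) - 3417715)*1670792 = (-254497 - 3417715)*1670792 = -3672212*1670792 = -6135502431904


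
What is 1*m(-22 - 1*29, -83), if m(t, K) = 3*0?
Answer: 0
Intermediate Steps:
m(t, K) = 0
1*m(-22 - 1*29, -83) = 1*0 = 0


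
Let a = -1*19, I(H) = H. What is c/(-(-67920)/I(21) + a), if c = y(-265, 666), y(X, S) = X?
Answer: -1855/22507 ≈ -0.082419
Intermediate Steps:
a = -19
c = -265
c/(-(-67920)/I(21) + a) = -265/(-(-67920)/21 - 19) = -265/(-240*(-283/21) - 19) = -265/(22640/7 - 19) = -265/22507/7 = -265*7/22507 = -1855/22507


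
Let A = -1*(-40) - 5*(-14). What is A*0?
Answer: 0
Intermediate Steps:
A = 110 (A = 40 + 70 = 110)
A*0 = 110*0 = 0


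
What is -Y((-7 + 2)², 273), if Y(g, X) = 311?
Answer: -311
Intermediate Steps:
-Y((-7 + 2)², 273) = -1*311 = -311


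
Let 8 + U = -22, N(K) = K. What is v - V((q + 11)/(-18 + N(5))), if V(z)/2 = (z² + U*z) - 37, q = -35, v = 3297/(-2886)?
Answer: 2211189/12506 ≈ 176.81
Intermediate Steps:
U = -30 (U = -8 - 22 = -30)
v = -1099/962 (v = 3297*(-1/2886) = -1099/962 ≈ -1.1424)
V(z) = -74 - 60*z + 2*z² (V(z) = 2*((z² - 30*z) - 37) = 2*(-37 + z² - 30*z) = -74 - 60*z + 2*z²)
v - V((q + 11)/(-18 + N(5))) = -1099/962 - (-74 - 60*(-35 + 11)/(-18 + 5) + 2*((-35 + 11)/(-18 + 5))²) = -1099/962 - (-74 - (-1440)/(-13) + 2*(-24/(-13))²) = -1099/962 - (-74 - (-1440)*(-1)/13 + 2*(-24*(-1/13))²) = -1099/962 - (-74 - 60*24/13 + 2*(24/13)²) = -1099/962 - (-74 - 1440/13 + 2*(576/169)) = -1099/962 - (-74 - 1440/13 + 1152/169) = -1099/962 - 1*(-30074/169) = -1099/962 + 30074/169 = 2211189/12506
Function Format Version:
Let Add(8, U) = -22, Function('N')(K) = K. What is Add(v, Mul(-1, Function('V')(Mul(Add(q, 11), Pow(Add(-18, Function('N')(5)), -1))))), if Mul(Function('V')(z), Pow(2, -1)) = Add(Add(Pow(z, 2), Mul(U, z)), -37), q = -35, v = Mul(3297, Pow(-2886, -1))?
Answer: Rational(2211189, 12506) ≈ 176.81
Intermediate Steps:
U = -30 (U = Add(-8, -22) = -30)
v = Rational(-1099, 962) (v = Mul(3297, Rational(-1, 2886)) = Rational(-1099, 962) ≈ -1.1424)
Function('V')(z) = Add(-74, Mul(-60, z), Mul(2, Pow(z, 2))) (Function('V')(z) = Mul(2, Add(Add(Pow(z, 2), Mul(-30, z)), -37)) = Mul(2, Add(-37, Pow(z, 2), Mul(-30, z))) = Add(-74, Mul(-60, z), Mul(2, Pow(z, 2))))
Add(v, Mul(-1, Function('V')(Mul(Add(q, 11), Pow(Add(-18, Function('N')(5)), -1))))) = Add(Rational(-1099, 962), Mul(-1, Add(-74, Mul(-60, Mul(Add(-35, 11), Pow(Add(-18, 5), -1))), Mul(2, Pow(Mul(Add(-35, 11), Pow(Add(-18, 5), -1)), 2))))) = Add(Rational(-1099, 962), Mul(-1, Add(-74, Mul(-60, Mul(-24, Pow(-13, -1))), Mul(2, Pow(Mul(-24, Pow(-13, -1)), 2))))) = Add(Rational(-1099, 962), Mul(-1, Add(-74, Mul(-60, Mul(-24, Rational(-1, 13))), Mul(2, Pow(Mul(-24, Rational(-1, 13)), 2))))) = Add(Rational(-1099, 962), Mul(-1, Add(-74, Mul(-60, Rational(24, 13)), Mul(2, Pow(Rational(24, 13), 2))))) = Add(Rational(-1099, 962), Mul(-1, Add(-74, Rational(-1440, 13), Mul(2, Rational(576, 169))))) = Add(Rational(-1099, 962), Mul(-1, Add(-74, Rational(-1440, 13), Rational(1152, 169)))) = Add(Rational(-1099, 962), Mul(-1, Rational(-30074, 169))) = Add(Rational(-1099, 962), Rational(30074, 169)) = Rational(2211189, 12506)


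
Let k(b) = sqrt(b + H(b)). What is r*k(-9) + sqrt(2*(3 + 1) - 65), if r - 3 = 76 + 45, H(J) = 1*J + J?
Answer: I*(sqrt(57) + 372*sqrt(3)) ≈ 651.87*I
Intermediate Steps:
H(J) = 2*J (H(J) = J + J = 2*J)
k(b) = sqrt(3)*sqrt(b) (k(b) = sqrt(b + 2*b) = sqrt(3*b) = sqrt(3)*sqrt(b))
r = 124 (r = 3 + (76 + 45) = 3 + 121 = 124)
r*k(-9) + sqrt(2*(3 + 1) - 65) = 124*(sqrt(3)*sqrt(-9)) + sqrt(2*(3 + 1) - 65) = 124*(sqrt(3)*(3*I)) + sqrt(2*4 - 65) = 124*(3*I*sqrt(3)) + sqrt(8 - 65) = 372*I*sqrt(3) + sqrt(-57) = 372*I*sqrt(3) + I*sqrt(57) = I*sqrt(57) + 372*I*sqrt(3)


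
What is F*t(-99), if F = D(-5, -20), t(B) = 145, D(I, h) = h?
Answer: -2900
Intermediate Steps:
F = -20
F*t(-99) = -20*145 = -2900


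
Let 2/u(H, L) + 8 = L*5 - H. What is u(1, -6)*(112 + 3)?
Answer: -230/39 ≈ -5.8974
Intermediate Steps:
u(H, L) = 2/(-8 - H + 5*L) (u(H, L) = 2/(-8 + (L*5 - H)) = 2/(-8 + (5*L - H)) = 2/(-8 + (-H + 5*L)) = 2/(-8 - H + 5*L))
u(1, -6)*(112 + 3) = (-2/(8 + 1 - 5*(-6)))*(112 + 3) = -2/(8 + 1 + 30)*115 = -2/39*115 = -230/39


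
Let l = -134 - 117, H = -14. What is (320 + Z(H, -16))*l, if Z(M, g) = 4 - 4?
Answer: -80320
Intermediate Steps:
l = -251
Z(M, g) = 0
(320 + Z(H, -16))*l = (320 + 0)*(-251) = 320*(-251) = -80320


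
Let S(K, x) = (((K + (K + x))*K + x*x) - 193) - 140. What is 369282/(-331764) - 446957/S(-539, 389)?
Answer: -56863669731/28883318546 ≈ -1.9687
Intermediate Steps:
S(K, x) = -333 + x² + K*(x + 2*K) (S(K, x) = (((x + 2*K)*K + x²) - 193) - 140 = ((K*(x + 2*K) + x²) - 193) - 140 = ((x² + K*(x + 2*K)) - 193) - 140 = (-193 + x² + K*(x + 2*K)) - 140 = -333 + x² + K*(x + 2*K))
369282/(-331764) - 446957/S(-539, 389) = 369282/(-331764) - 446957/(-333 + 389² + 2*(-539)² - 539*389) = 369282*(-1/331764) - 446957/(-333 + 151321 + 2*290521 - 209671) = -61547/55294 - 446957/(-333 + 151321 + 581042 - 209671) = -61547/55294 - 446957/522359 = -56863669731/28883318546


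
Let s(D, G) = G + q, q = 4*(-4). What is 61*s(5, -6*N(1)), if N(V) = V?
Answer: -1342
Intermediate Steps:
q = -16
s(D, G) = -16 + G (s(D, G) = G - 16 = -16 + G)
61*s(5, -6*N(1)) = 61*(-16 - 6*1) = 61*(-16 - 6) = 61*(-22) = -1342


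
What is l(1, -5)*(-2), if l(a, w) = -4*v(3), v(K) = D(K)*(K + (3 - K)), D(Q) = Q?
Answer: 72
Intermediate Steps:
v(K) = 3*K (v(K) = K*(K + (3 - K)) = K*3 = 3*K)
l(a, w) = -36 (l(a, w) = -12*3 = -4*9 = -36)
l(1, -5)*(-2) = -36*(-2) = 72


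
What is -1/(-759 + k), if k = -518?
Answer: 1/1277 ≈ 0.00078308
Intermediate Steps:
-1/(-759 + k) = -1/(-759 - 518) = -1/(-1277) = -1*(-1/1277) = 1/1277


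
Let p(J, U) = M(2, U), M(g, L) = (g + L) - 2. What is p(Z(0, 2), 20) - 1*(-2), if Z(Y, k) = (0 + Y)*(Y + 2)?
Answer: 22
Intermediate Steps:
Z(Y, k) = Y*(2 + Y)
M(g, L) = -2 + L + g (M(g, L) = (L + g) - 2 = -2 + L + g)
p(J, U) = U (p(J, U) = -2 + U + 2 = U)
p(Z(0, 2), 20) - 1*(-2) = 20 - 1*(-2) = 20 + 2 = 22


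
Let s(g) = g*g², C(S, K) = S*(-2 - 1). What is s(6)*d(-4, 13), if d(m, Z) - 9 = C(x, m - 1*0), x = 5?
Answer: -1296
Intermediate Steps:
C(S, K) = -3*S (C(S, K) = S*(-3) = -3*S)
d(m, Z) = -6 (d(m, Z) = 9 - 3*5 = 9 - 15 = -6)
s(g) = g³
s(6)*d(-4, 13) = 6³*(-6) = 216*(-6) = -1296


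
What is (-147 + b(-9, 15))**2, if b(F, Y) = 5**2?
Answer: 14884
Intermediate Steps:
b(F, Y) = 25
(-147 + b(-9, 15))**2 = (-147 + 25)**2 = (-122)**2 = 14884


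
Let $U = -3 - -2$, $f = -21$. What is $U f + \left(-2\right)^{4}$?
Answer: $37$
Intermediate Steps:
$U = -1$ ($U = -3 + 2 = -1$)
$U f + \left(-2\right)^{4} = \left(-1\right) \left(-21\right) + \left(-2\right)^{4} = 21 + 16 = 37$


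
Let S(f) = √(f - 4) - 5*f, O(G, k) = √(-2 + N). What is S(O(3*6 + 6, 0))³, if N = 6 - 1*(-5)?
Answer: -3330 + 674*I ≈ -3330.0 + 674.0*I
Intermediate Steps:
N = 11 (N = 6 + 5 = 11)
O(G, k) = 3 (O(G, k) = √(-2 + 11) = √9 = 3)
S(f) = √(-4 + f) - 5*f
S(O(3*6 + 6, 0))³ = (√(-4 + 3) - 5*3)³ = (√(-1) - 15)³ = (I - 15)³ = (-15 + I)³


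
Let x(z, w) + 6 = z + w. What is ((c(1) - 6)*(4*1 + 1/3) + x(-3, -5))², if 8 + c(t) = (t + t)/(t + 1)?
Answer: 44521/9 ≈ 4946.8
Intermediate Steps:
x(z, w) = -6 + w + z (x(z, w) = -6 + (z + w) = -6 + (w + z) = -6 + w + z)
c(t) = -8 + 2*t/(1 + t) (c(t) = -8 + (t + t)/(t + 1) = -8 + (2*t)/(1 + t) = -8 + 2*t/(1 + t))
((c(1) - 6)*(4*1 + 1/3) + x(-3, -5))² = ((2*(-4 - 3*1)/(1 + 1) - 6)*(4*1 + 1/3) + (-6 - 5 - 3))² = ((2*(-4 - 3)/2 - 6)*(4 + 1*(⅓)) - 14)² = ((2*(½)*(-7) - 6)*(4 + ⅓) - 14)² = ((-7 - 6)*(13/3) - 14)² = (-13*13/3 - 14)² = (-169/3 - 14)² = (-211/3)² = 44521/9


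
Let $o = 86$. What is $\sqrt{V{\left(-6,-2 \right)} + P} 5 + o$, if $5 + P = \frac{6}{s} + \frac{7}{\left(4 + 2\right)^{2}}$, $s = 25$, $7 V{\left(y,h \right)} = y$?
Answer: $86 + \frac{i \sqrt{239141}}{42} \approx 86.0 + 11.643 i$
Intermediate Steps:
$V{\left(y,h \right)} = \frac{y}{7}$
$P = - \frac{4109}{900}$ ($P = -5 + \left(\frac{6}{25} + \frac{7}{\left(4 + 2\right)^{2}}\right) = -5 + \left(6 \cdot \frac{1}{25} + \frac{7}{6^{2}}\right) = -5 + \left(\frac{6}{25} + \frac{7}{36}\right) = -5 + \frac{391}{900} = - \frac{4109}{900} \approx -4.5656$)
$\sqrt{V{\left(-6,-2 \right)} + P} 5 + o = \sqrt{\frac{1}{7} \left(-6\right) - \frac{4109}{900}} \cdot 5 + 86 = \sqrt{- \frac{6}{7} - \frac{4109}{900}} \cdot 5 + 86 = \sqrt{- \frac{34163}{6300}} \cdot 5 + 86 = \frac{i \sqrt{239141}}{210} \cdot 5 + 86 = \frac{i \sqrt{239141}}{42} + 86 = 86 + \frac{i \sqrt{239141}}{42}$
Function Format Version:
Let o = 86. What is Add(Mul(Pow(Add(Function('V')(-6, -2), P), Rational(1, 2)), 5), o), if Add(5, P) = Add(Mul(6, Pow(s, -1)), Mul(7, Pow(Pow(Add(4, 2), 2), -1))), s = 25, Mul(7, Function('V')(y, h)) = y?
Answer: Add(86, Mul(Rational(1, 42), I, Pow(239141, Rational(1, 2)))) ≈ Add(86.000, Mul(11.643, I))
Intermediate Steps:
Function('V')(y, h) = Mul(Rational(1, 7), y)
P = Rational(-4109, 900) (P = Add(-5, Add(Mul(6, Pow(25, -1)), Mul(7, Pow(Pow(Add(4, 2), 2), -1)))) = Add(-5, Add(Mul(6, Rational(1, 25)), Mul(7, Pow(Pow(6, 2), -1)))) = Add(-5, Add(Rational(6, 25), Mul(7, Pow(36, -1)))) = Add(-5, Add(Rational(6, 25), Mul(7, Rational(1, 36)))) = Add(-5, Add(Rational(6, 25), Rational(7, 36))) = Add(-5, Rational(391, 900)) = Rational(-4109, 900) ≈ -4.5656)
Add(Mul(Pow(Add(Function('V')(-6, -2), P), Rational(1, 2)), 5), o) = Add(Mul(Pow(Add(Mul(Rational(1, 7), -6), Rational(-4109, 900)), Rational(1, 2)), 5), 86) = Add(Mul(Pow(Add(Rational(-6, 7), Rational(-4109, 900)), Rational(1, 2)), 5), 86) = Add(Mul(Pow(Rational(-34163, 6300), Rational(1, 2)), 5), 86) = Add(Mul(Mul(Rational(1, 210), I, Pow(239141, Rational(1, 2))), 5), 86) = Add(Mul(Rational(1, 42), I, Pow(239141, Rational(1, 2))), 86) = Add(86, Mul(Rational(1, 42), I, Pow(239141, Rational(1, 2))))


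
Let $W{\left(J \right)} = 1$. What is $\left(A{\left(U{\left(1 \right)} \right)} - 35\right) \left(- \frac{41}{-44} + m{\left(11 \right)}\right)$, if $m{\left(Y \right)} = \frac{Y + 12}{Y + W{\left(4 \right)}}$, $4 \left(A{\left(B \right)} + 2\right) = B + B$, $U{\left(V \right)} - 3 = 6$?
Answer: $- \frac{3055}{33} \approx -92.576$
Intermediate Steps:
$U{\left(V \right)} = 9$ ($U{\left(V \right)} = 3 + 6 = 9$)
$A{\left(B \right)} = -2 + \frac{B}{2}$ ($A{\left(B \right)} = -2 + \frac{B + B}{4} = -2 + \frac{2 B}{4} = -2 + \frac{B}{2}$)
$m{\left(Y \right)} = \frac{12 + Y}{1 + Y}$ ($m{\left(Y \right)} = \frac{Y + 12}{Y + 1} = \frac{12 + Y}{1 + Y}$)
$\left(A{\left(U{\left(1 \right)} \right)} - 35\right) \left(- \frac{41}{-44} + m{\left(11 \right)}\right) = \left(\left(-2 + \frac{1}{2} \cdot 9\right) - 35\right) \left(- \frac{41}{-44} + \frac{12 + 11}{1 + 11}\right) = \left(\left(-2 + \frac{9}{2}\right) - 35\right) \left(\left(-41\right) \left(- \frac{1}{44}\right) + \frac{1}{12} \cdot 23\right) = \left(\frac{5}{2} - 35\right) \left(\frac{41}{44} + \frac{1}{12} \cdot 23\right) = - \frac{65 \left(\frac{41}{44} + \frac{23}{12}\right)}{2} = \left(- \frac{65}{2}\right) \frac{94}{33} = - \frac{3055}{33}$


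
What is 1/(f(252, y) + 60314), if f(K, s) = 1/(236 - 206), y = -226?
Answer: 30/1809421 ≈ 1.6580e-5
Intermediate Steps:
f(K, s) = 1/30
1/(f(252, y) + 60314) = 1/(1/30 + 60314) = 1/(1809421/30) = 30/1809421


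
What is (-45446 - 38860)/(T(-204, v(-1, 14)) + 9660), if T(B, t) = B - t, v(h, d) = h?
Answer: -84306/9457 ≈ -8.9147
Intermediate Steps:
(-45446 - 38860)/(T(-204, v(-1, 14)) + 9660) = (-45446 - 38860)/((-204 - 1*(-1)) + 9660) = -84306/((-204 + 1) + 9660) = -84306/(-203 + 9660) = -84306/9457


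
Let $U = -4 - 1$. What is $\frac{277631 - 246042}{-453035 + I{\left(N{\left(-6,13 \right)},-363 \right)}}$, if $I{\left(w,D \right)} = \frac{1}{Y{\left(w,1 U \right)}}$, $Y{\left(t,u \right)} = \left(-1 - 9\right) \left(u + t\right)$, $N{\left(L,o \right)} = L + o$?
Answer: $- \frac{631780}{9060701} \approx -0.069728$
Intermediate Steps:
$U = -5$ ($U = -4 - 1 = -5$)
$Y{\left(t,u \right)} = - 10 t - 10 u$ ($Y{\left(t,u \right)} = - 10 \left(t + u\right) = - 10 t - 10 u$)
$I{\left(w,D \right)} = \frac{1}{50 - 10 w}$ ($I{\left(w,D \right)} = \frac{1}{- 10 w - 10 \cdot 1 \left(-5\right)} = \frac{1}{- 10 w - -50} = \frac{1}{- 10 w + 50} = \frac{1}{50 - 10 w}$)
$\frac{277631 - 246042}{-453035 + I{\left(N{\left(-6,13 \right)},-363 \right)}} = \frac{277631 - 246042}{-453035 - \frac{1}{-50 + 10 \left(-6 + 13\right)}} = \frac{31589}{-453035 - \frac{1}{-50 + 10 \cdot 7}} = \frac{31589}{-453035 - \frac{1}{-50 + 70}} = \frac{31589}{-453035 - \frac{1}{20}} = \frac{31589}{- \frac{9060701}{20}} = 31589 \left(- \frac{20}{9060701}\right) = - \frac{631780}{9060701}$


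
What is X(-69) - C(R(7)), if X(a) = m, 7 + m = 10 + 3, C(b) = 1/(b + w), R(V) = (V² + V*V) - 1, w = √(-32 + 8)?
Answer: 56501/9433 + 2*I*√6/9433 ≈ 5.9897 + 0.00051934*I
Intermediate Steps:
w = 2*I*√6 (w = √(-24) = 2*I*√6 ≈ 4.899*I)
R(V) = -1 + 2*V² (R(V) = (V² + V²) - 1 = 2*V² - 1 = -1 + 2*V²)
C(b) = 1/(b + 2*I*√6)
m = 6 (m = -7 + (10 + 3) = -7 + 13 = 6)
X(a) = 6
X(-69) - C(R(7)) = 6 - 1/((-1 + 2*7²) + 2*I*√6) = 6 - 1/((-1 + 2*49) + 2*I*√6) = 6 - 1/((-1 + 98) + 2*I*√6) = 6 - 1/(97 + 2*I*√6)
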